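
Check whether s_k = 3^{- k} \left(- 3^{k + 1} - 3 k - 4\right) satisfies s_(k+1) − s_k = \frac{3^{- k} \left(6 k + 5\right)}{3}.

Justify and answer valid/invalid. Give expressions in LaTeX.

Valid: the claim telescopes to t_k.

s_(k+1) = -3 - k/3**k - 7/(3*3**k)
s_(k+1) − s_k = (6*k + 5)/(3*3**k)
(s_(k+1) − s_k) − t_k = 0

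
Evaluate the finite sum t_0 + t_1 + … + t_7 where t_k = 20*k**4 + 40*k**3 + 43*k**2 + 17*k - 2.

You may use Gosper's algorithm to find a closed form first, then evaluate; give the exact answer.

Σ = 131360

The ratio is (20*k**4 + 120*k**3 + 283*k**2 + 303*k + 118)/(20*k**4 + 40*k**3 + 43*k**2 + 17*k - 2).
Gosper form: A/B · C(k+1)/C(k) with A=1, B=1, C=k**4 + 2*k**3 + 43*k**2/20 + 17*k/20 - 1/10.
Solve (1)·f(k+1) − (1)·f(k) = k**4 + 2*k**3 + 43*k**2/20 + 17*k/20 - 1/10.
d = 5 from the (0,0,4) case.
Match coefficients ⇒ f(k) = k*(4*k**4 + k**2 - 3*k - 4)/20.
Then R = B(k−1)f/C = k*(4*k**4 + k**2 - 3*k - 4)/(20*k**4 + 40*k**3 + 43*k**2 + 17*k - 2), so s_k = R(k)·t_k = k*(4*k**4 + k**2 - 3*k - 4).
s_(k+1) − s_k = 20*k**4 + 40*k**3 + 43*k**2 + 17*k - 2 = t_k.
Σ_(k=0)^(7) t_k = s_(8) − s_(0) = 131360 − (0) = 131360.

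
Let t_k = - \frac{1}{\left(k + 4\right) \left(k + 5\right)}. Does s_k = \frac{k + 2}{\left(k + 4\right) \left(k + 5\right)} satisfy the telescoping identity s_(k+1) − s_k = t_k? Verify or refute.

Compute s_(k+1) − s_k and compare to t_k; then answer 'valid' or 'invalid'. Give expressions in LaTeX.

s_(k+1) = (k + 3)/((k + 5)*(k + 6))
s_(k+1) − s_k = -k/(k**3 + 15*k**2 + 74*k + 120)
(s_(k+1) − s_k) − t_k = 6/(k**3 + 15*k**2 + 74*k + 120)

Invalid: residual \frac{6}{k^{3} + 15 k^{2} + 74 k + 120} ≠ 0.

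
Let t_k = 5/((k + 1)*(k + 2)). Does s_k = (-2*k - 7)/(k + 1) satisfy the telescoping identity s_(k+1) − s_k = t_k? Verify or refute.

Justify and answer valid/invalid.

Valid: the claim telescopes to t_k.

s_(k+1) = (-2*k - 9)/(k + 2)
s_(k+1) − s_k = 5/(k**2 + 3*k + 2)
(s_(k+1) − s_k) − t_k = 0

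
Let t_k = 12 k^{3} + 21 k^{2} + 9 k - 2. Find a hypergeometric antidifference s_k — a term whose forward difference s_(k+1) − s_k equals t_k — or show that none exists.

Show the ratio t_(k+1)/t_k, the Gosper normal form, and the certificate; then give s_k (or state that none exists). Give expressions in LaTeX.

s_k = k \left(3 k^{3} + k^{2} - 3 k - 3\right)

r(k) = (12*k**3 + 57*k**2 + 87*k + 40)/(12*k**3 + 21*k**2 + 9*k - 2) after simplifying.
Gosper form: A/B · C(k+1)/C(k) with A=1, B=1, C=k**3 + 7*k**2/4 + 3*k/4 - 1/6.
Set up (1)·f(k+1) − (1)·f(k) − (k**3 + 7*k**2/4 + 3*k/4 - 1/6) = 0.
Bound: deg f ≤ 4.
Solve for f: f(k) = k*(3*k**3 + k**2 - 3*k - 3)/12 (degree 4 ≤ 4).
Then R = B(k−1)f/C = k*(3*k**3 + k**2 - 3*k - 3)/(12*k**3 + 21*k**2 + 9*k - 2), so s_k = R(k)·t_k = k*(3*k**3 + k**2 - 3*k - 3).
Check: Δs_k = 12*k**3 + 21*k**2 + 9*k - 2. ✓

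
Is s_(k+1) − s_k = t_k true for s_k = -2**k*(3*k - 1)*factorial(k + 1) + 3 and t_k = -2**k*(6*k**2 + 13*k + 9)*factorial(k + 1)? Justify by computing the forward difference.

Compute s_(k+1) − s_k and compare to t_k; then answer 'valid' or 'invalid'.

s_(k+1) = -2**(k + 1)*(3*k + 2)*factorial(k + 2) + 3
s_(k+1) − s_k = -2**k*(6*k**2 + 13*k + 9)*factorial(k + 1)
(s_(k+1) − s_k) − t_k = 0

Valid — Δs_k = t_k.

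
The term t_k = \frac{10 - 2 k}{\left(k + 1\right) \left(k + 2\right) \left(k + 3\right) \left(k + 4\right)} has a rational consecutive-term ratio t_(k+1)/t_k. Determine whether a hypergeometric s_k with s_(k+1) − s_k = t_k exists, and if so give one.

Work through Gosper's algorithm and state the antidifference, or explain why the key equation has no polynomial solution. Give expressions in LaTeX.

s_k = \frac{k \left(k^{2} + 6 k + 13\right)}{2 \left(k + 1\right) \left(k + 2\right) \left(k + 3\right)}

The ratio is (k - 4)*(k + 1)/((k - 5)*(k + 5)).
Factor: A=k + 1; B=k + 5; C=k - 5.
f must satisfy (k + 1)·f(k+1) − (k + 4)·f(k) = k - 5.
deg f ≤ 3 (via 1,1,1).
Match coefficients ⇒ f(k) = -k*(k**2 + 6*k + 13)/4.
So s_k = (B(k−1)f/C)·t_k = (-k*(k + 4)*(k**2 + 6*k + 13)/(4*(k - 5)))·t_k = k*(k**2 + 6*k + 13)/(2*(k + 1)*(k + 2)*(k + 3)).
s_(k+1) − s_k = 2*(5 - k)/(k**4 + 10*k**3 + 35*k**2 + 50*k + 24) = t_k.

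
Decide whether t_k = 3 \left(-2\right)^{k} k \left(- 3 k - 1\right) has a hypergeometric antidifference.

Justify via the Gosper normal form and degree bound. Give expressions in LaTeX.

Yes. s_k = 3 \left(-2\right)^{k} k \left(k - 1\right).

Step 1: r(k) = -2*(k + 1)*(3*k + 4)/(k*(3*k + 1)).
A = -2, B = 1, C = k**2 + k/3.
Key eq: (-2)·f(k+1) = (1)·f(k) + (k**2 + k/3).
d = 2 from the (0,0,2) case.
Match coefficients ⇒ f(k) = -k*(k - 1)/3.
Certificate R = B(k−1)f/C = -(k - 1)/(3*k + 1) gives s_k = 3*(-2)**k*k*(k - 1).
Δs = 3*(-2)**k*k*(-3*k - 1), as required.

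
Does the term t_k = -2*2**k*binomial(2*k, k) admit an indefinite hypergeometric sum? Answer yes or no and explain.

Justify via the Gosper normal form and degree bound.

No — t_k has no hypergeometric antidifference.

The ratio is 4*(2*k + 1)/(k + 1).
A = 8*k + 4, B = k + 1, C = 1.
Solve (8*k + 4)·f(k+1) − (k)·f(k) = 1.
d = -1 from the (1,1,0) case.
Bound -1 < 0, so the key equation has no polynomial solution.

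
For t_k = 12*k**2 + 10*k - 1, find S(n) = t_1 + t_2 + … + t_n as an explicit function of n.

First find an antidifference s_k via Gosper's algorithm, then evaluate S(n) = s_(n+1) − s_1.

Compute t_(k+1)/t_k: get (12*k**2 + 34*k + 21)/(12*k**2 + 10*k - 1).
A = 1, B = 1, C = k**2 + 5*k/6 - 1/12.
Need (1)·f(k+1) − (1)·f(k) = k**2 + 5*k/6 - 1/12.
deg f ≤ 3 (via 0,0,2).
Solving with deg f ≤ 3: f(k) = k*(4*k**2 - k - 4)/12.
R(k) = B(k−1)·f(k)/C(k) = k*(4*k**2 - k - 4)/(12*k**2 + 10*k - 1); s_k = R·t_k = k*(4*k**2 - k - 4).
Verify: 12*k**2 + 10*k - 1 matches t_k.
Telescope: S(n) = s_(n+1) − s_(1) = 4*n**3 + 11*n**2 + 6*n - 1 − (-1) = n*(4*n**2 + 11*n + 6).

S(n) = n*(4*n**2 + 11*n + 6)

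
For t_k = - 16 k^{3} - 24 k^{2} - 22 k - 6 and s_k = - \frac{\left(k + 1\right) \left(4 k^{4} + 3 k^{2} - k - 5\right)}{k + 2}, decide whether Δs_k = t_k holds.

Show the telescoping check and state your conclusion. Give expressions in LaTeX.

s_(k+1) = (k + 2)*(k - 4*(k + 1)**4 - 3*(k + 1)**2 + 6)/(k + 3)
s_(k+1) − s_k = (-16*k**5 - 92*k**4 - 182*k**3 - 193*k**2 - 111*k - 19)/(k**2 + 5*k + 6)
(s_(k+1) − s_k) − t_k = (12*k**4 + 56*k**3 + 67*k**2 + 51*k + 17)/(k**2 + 5*k + 6)

Invalid: residual \frac{12 k^{4} + 56 k^{3} + 67 k^{2} + 51 k + 17}{k^{2} + 5 k + 6} ≠ 0.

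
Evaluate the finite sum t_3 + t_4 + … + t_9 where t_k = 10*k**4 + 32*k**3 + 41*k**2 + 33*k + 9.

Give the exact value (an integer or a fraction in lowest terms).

The ratio is (10*k**4 + 72*k**3 + 197*k**2 + 251*k + 125)/(10*k**4 + 32*k**3 + 41*k**2 + 33*k + 9).
Factor: A=1; B=1; C=k**4 + 16*k**3/5 + 41*k**2/10 + 33*k/10 + 9/10.
Key eq: (1)·f(k+1) = (1)·f(k) + (k**4 + 16*k**3/5 + 41*k**2/10 + 33*k/10 + 9/10).
Bound: deg f ≤ 5.
Match coefficients ⇒ f(k) = k*(2*k**4 + 3*k**3 + k**2 + 4*k - 1)/10.
Certificate R = B(k−1)f/C = k*(2*k**4 + 3*k**3 + k**2 + 4*k - 1)/(10*k**4 + 32*k**3 + 41*k**2 + 33*k + 9) gives s_k = k*(2*k**4 + 3*k**3 + k**2 + 4*k - 1).
s_(k+1) − s_k = 10*k**4 + 32*k**3 + 41*k**2 + 33*k + 9 = t_k.
Telescoping: Σ = s_(10) − s_(3) = 231390 − (789) = 230601.

Σ = 230601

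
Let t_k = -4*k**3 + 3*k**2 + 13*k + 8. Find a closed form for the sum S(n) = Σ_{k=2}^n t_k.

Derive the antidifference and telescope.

r(k) = (4*k**3 + 9*k**2 - 7*k - 20)/(4*k**3 - 3*k**2 - 13*k - 8) after simplifying.
Factor: A=1; B=1; C=k**3 - 3*k**2/4 - 13*k/4 - 2.
Need (1)·f(k+1) − (1)·f(k) = k**3 - 3*k**2/4 - 13*k/4 - 2.
d = 4 from the (0,0,3) case.
Solve for f: f(k) = k*(k**3 - 3*k**2 - 4*k - 2)/4 (degree 4 ≤ 4).
R(k) = B(k−1)·f(k)/C(k) = k*(k**3 - 3*k**2 - 4*k - 2)/(4*k**3 - 3*k**2 - 13*k - 8); s_k = R·t_k = k*(-k**3 + 3*k**2 + 4*k + 2).
Check: Δs_k = -4*k**3 + 3*k**2 + 13*k + 8. ✓
Σ_(k=2)^n t_k = s_(n+1) − s_(2) = (-n**4 - n**3 + 7*n**2 + 15*n + 8) − (28), i.e. -n**4 - n**3 + 7*n**2 + 15*n - 20.

S(n) = -n**4 - n**3 + 7*n**2 + 15*n - 20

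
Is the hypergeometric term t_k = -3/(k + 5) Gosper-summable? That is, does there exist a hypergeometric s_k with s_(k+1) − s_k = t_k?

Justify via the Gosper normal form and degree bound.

No — t_k has no hypergeometric antidifference.

r(k) = (k + 5)/(k + 6) after simplifying.
Gosper form: A/B · C(k+1)/C(k) with A=k + 5, B=k + 6, C=1.
f must satisfy (k + 5)·f(k+1) − (k + 5)·f(k) = 1.
Bound: deg f ≤ 0.
Write f(k) = c0. Then LHS − RHS = -1, requiring -1 = 0: contradictory. No certificate.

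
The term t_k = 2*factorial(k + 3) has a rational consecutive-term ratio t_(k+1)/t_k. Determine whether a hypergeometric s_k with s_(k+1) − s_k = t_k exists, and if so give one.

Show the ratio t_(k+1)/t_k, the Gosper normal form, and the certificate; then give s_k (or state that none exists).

no hypergeometric antidifference exists

r(k) = k + 4 after simplifying.
Gosper form: A/B · C(k+1)/C(k) with A=k + 4, B=1, C=1.
Need (k + 4)·f(k+1) − (1)·f(k) = 1.
deg f ≤ -1 (via 1,0,0).
deg f ≤ -1 is impossible — no certificate.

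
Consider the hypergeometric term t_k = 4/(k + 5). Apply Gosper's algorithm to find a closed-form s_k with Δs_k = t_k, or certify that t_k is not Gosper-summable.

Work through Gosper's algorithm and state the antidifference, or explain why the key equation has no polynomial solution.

Compute t_(k+1)/t_k: get (k + 5)/(k + 6).
Gosper form: A/B · C(k+1)/C(k) with A=k + 5, B=k + 6, C=1.
Set up (k + 5)·f(k+1) − (k + 5)·f(k) − (1) = 0.
d = 0 from the (1,1,0) case.
Write f(k) = c0. Then LHS − RHS = -1, requiring -1 = 0: contradictory. No certificate.

none (Gosper's algorithm certifies no s_k)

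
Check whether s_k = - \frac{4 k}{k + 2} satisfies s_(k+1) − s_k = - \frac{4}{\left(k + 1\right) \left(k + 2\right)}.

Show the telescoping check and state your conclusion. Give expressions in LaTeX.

Invalid: residual \frac{4 \left(1 - k\right)}{k^{3} + 6 k^{2} + 11 k + 6} ≠ 0.

s_(k+1) = 4*(-k - 1)/(k + 3)
s_(k+1) − s_k = -8/(k**2 + 5*k + 6)
(s_(k+1) − s_k) − t_k = 4*(1 - k)/(k**3 + 6*k**2 + 11*k + 6)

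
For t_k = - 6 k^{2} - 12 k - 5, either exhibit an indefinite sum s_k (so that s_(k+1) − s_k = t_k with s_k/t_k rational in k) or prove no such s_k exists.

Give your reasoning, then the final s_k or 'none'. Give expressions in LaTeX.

s_k = k^{2} \left(- 2 k - 3\right)

t_(k+1)/t_k = (6*k**2 + 24*k + 23)/(6*k**2 + 12*k + 5).
So A=1 and B=1, with C=k**2 + 2*k + 5/6.
Need (1)·f(k+1) − (1)·f(k) = k**2 + 2*k + 5/6.
deg f ≤ 3 (via 0,0,2).
Coefficient equations give f(k) = k**2*(2*k + 3)/6.
Get s_k = R·t_k = k**2*(-2*k - 3) with R(k) = B(k−1)f(k)/C(k) = k**2*(2*k + 3)/(6*k**2 + 12*k + 5).
Δs = -6*k**2 - 12*k - 5, as required.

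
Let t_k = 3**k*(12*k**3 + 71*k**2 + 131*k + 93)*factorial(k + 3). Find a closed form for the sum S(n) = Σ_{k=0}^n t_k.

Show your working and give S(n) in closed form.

Ratio r(k) = 3*(12*k**4 + 155*k**3 + 737*k**2 + 1543*k + 1228)/(12*k**3 + 71*k**2 + 131*k + 93).
Factor: A=3*k + 12; B=1; C=k**3 + 71*k**2/12 + 131*k/12 + 31/4.
f must satisfy (3*k + 12)·f(k+1) − (1)·f(k) = k**3 + 71*k**2/12 + 131*k/12 + 31/4.
From deg A=1, deg B=0, deg C=3: d=2.
A polynomial solution: f(k) = (4*k**2 + k + 3)/12.
Certificate R = B(k−1)f/C = (4*k**2 + k + 3)/(12*k**3 + 71*k**2 + 131*k + 93) gives s_k = 3**k*(4*k**2 + k + 3)*factorial(k + 3).
Δs = 3**k*(12*k**3 + 71*k**2 + 131*k + 93)*factorial(k + 3), as required.
Telescope: S(n) = s_(n+1) − s_(0) = 3**(n + 1)*(4*n**2 + 9*n + 8)*factorial(n + 4) − (18) = 12*3**n*n**2*factorial(n + 4) + 27*3**n*n*factorial(n + 4) + 24*3**n*factorial(n + 4) - 18.

S(n) = 12*3**n*n**2*factorial(n + 4) + 27*3**n*n*factorial(n + 4) + 24*3**n*factorial(n + 4) - 18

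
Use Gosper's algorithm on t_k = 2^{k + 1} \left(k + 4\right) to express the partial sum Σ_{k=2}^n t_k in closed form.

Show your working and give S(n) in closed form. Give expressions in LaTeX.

S(n) = 4 \cdot 2^{n} n + 12 \cdot 2^{n} - 32

Step 1: r(k) = 2*(k + 5)/(k + 4).
Factor: A=2; B=1; C=k + 4.
Set up (2)·f(k+1) − (1)·f(k) − (k + 4) = 0.
d = 1 from the (0,0,1) case.
Solve for f: f(k) = k + 2 (degree 1 ≤ 1).
R(k) = B(k−1)·f(k)/C(k) = (k + 2)/(k + 4); s_k = R·t_k = 2**(k + 1)*(k + 2).
s_(k+1) − s_k = 2**(k + 1)*(k + 4) = t_k.
Σ_(k=2)^n t_k = s_(n+1) − s_(2) = (2**(n + 2)*(n + 3)) − (32), i.e. 4*2**n*n + 12*2**n - 32.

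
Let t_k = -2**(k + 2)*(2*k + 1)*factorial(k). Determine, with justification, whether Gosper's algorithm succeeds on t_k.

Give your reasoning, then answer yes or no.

Yes. s_k = -2**(k + 2)*factorial(k).

t_(k+1)/t_k = 2*(k + 1)*(2*k + 3)/(2*k + 1).
Factor: A=2*k + 2; B=1; C=k + 1/2.
Solve (2*k + 2)·f(k+1) − (1)·f(k) = k + 1/2.
Degrees (1,0,1) ⇒ d ≤ 0.
Solving with deg f ≤ 0: f(k) = 1/2.
So s_k = (B(k−1)f/C)·t_k = (1/(2*k + 1))·t_k = -2**(k + 2)*factorial(k).
Δs = -2**(k + 2)*(2*k + 1)*factorial(k), as required.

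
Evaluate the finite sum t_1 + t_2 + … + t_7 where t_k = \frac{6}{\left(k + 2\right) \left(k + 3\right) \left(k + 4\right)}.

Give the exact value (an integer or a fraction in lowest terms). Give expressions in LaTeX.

Σ = 49/220

Ratio r(k) = (k + 2)/(k + 5).
Normal form (A,B,C) = (k + 2, k + 5, 1).
f must satisfy (k + 2)·f(k+1) − (k + 4)·f(k) = 1.
Bound: deg f ≤ 2.
A polynomial solution: f(k) = k*(k + 5)/12.
Get s_k = R·t_k = k*(k + 5)/(2*(k + 2)*(k + 3)) with R(k) = B(k−1)f(k)/C(k) = k*(k + 4)*(k + 5)/12.
Verify: 6/(k**3 + 9*k**2 + 26*k + 24) matches t_k.
Evaluate s at k=8 and k=1: 26/55 and 1/4; difference 49/220.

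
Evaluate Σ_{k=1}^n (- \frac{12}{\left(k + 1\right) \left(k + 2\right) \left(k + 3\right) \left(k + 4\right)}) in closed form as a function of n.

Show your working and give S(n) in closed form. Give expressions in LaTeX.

r(k) = (k + 1)/(k + 5) after simplifying.
Factor: A=k + 1; B=k + 5; C=1.
Key eq: (k + 1)·f(k+1) = (k + 4)·f(k) + (1).
From deg A=1, deg B=1, deg C=0: d=3.
Match coefficients ⇒ f(k) = k*(k**2 + 6*k + 11)/18.
Get s_k = R·t_k = 2*k*(-k**2 - 6*k - 11)/(3*(k + 1)*(k + 2)*(k + 3)) with R(k) = B(k−1)f(k)/C(k) = k*(k + 4)*(k**2 + 6*k + 11)/18.
s_(k+1) − s_k = -12/(k**4 + 10*k**3 + 35*k**2 + 50*k + 24) = t_k.
Telescope: S(n) = s_(n+1) − s_(1) = 2*(-n**3 - 9*n**2 - 26*n - 18)/(3*(n**3 + 9*n**2 + 26*n + 24)) − (-1/2) = n*(-n**2 - 9*n - 26)/(6*(n**3 + 9*n**2 + 26*n + 24)).

S(n) = \frac{n \left(- n^{2} - 9 n - 26\right)}{6 \left(n^{3} + 9 n^{2} + 26 n + 24\right)}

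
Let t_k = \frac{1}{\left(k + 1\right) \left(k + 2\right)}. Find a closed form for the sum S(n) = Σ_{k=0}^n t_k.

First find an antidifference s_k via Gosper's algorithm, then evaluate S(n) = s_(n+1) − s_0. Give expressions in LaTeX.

S(n) = \frac{n + 1}{n + 2}

Compute t_(k+1)/t_k: get (k + 1)/(k + 3).
A = k + 1, B = k + 3, C = 1.
Solve (k + 1)·f(k+1) − (k + 2)·f(k) = 1.
Bound: deg f ≤ 1.
Match coefficients ⇒ f(k) = k.
R(k) = B(k−1)·f(k)/C(k) = k*(k + 2); s_k = R·t_k = k/(k + 1).
s_(k+1) − s_k = 1/(k**2 + 3*k + 2) = t_k.
Evaluate: s_(n+1) = (n + 1)/(n + 2); subtract s_(0) = 0 ⇒ S(n) = (n + 1)/(n + 2).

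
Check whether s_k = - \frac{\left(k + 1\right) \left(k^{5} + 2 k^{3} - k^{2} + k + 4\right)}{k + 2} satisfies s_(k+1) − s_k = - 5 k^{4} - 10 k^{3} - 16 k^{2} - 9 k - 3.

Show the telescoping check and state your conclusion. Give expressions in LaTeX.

s_(k+1) = -(k + 2)*(k + (k + 1)**5 + 2*(k + 1)**3 - (k + 1)**2 + 5)/(k + 3)
s_(k+1) − s_k = (-5*k**6 - 31*k**5 - 76*k**4 - 115*k**3 - 102*k**2 - 49*k - 16)/(k**2 + 5*k + 6)
(s_(k+1) − s_k) − t_k = 2*(2*k**5 + 10*k**4 + 17*k**3 + 21*k**2 + 10*k + 1)/(k**2 + 5*k + 6)

Invalid: residual \frac{2 \left(2 k^{5} + 10 k^{4} + 17 k^{3} + 21 k^{2} + 10 k + 1\right)}{k^{2} + 5 k + 6} ≠ 0.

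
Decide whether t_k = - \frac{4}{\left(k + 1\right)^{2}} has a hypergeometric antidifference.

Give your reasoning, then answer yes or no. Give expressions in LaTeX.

r(k) = (k + 1)**2/(k + 2)**2 after simplifying.
So A=k**2 + 2*k + 1 and B=k**2 + 4*k + 4, with C=1.
Set up (k**2 + 2*k + 1)·f(k+1) − (k**2 + 2*k + 1)·f(k) − (1) = 0.
deg f ≤ 0 (via 2,2,0).
Write f(k) = c0. Then LHS − RHS = -1, requiring -1 = 0: contradictory. No certificate.

No; the coefficient equations for f are inconsistent.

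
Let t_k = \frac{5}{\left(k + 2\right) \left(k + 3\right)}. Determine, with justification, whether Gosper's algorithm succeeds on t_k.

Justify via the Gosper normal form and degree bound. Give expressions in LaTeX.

The ratio is (k + 2)/(k + 4).
Normal form (A,B,C) = (k + 2, k + 4, 1).
Solve (k + 2)·f(k+1) − (k + 3)·f(k) = 1.
d = 1 from the (1,1,0) case.
Solving with deg f ≤ 1: f(k) = k/2.
Get s_k = R·t_k = 5*k/(2*(k + 2)) with R(k) = B(k−1)f(k)/C(k) = k*(k + 3)/2.
Check: Δs_k = 5/(k**2 + 5*k + 6). ✓

Yes. s_k = \frac{5 k}{2 \left(k + 2\right)}.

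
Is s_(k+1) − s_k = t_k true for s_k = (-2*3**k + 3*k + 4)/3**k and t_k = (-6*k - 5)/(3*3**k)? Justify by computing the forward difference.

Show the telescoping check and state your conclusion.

s_(k+1) = -2 + k/3**k + 7/(3*3**k)
s_(k+1) − s_k = (-6*k - 5)/(3*3**k)
(s_(k+1) − s_k) − t_k = 0

valid; difference matches t_k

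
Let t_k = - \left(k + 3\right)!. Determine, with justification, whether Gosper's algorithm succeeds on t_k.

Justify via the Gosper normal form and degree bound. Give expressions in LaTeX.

Ratio r(k) = k + 4.
So A=k + 4 and B=1, with C=1.
f must satisfy (k + 4)·f(k+1) − (1)·f(k) = 1.
From deg A=1, deg B=0, deg C=0: d=-1.
d = -1 < 0 ⇒ no nonzero polynomial f; not summable.

No. Not Gosper-summable.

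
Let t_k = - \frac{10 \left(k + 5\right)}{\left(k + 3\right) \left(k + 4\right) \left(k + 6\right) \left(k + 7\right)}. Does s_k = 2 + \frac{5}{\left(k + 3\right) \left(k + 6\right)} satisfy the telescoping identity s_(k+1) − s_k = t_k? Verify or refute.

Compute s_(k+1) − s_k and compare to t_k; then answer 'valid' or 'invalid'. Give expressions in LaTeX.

Valid — Δs_k = t_k.

s_(k+1) = 2 + 5/((k + 4)*(k + 7))
s_(k+1) − s_k = 10*(-k - 5)/(k**4 + 20*k**3 + 145*k**2 + 450*k + 504)
(s_(k+1) − s_k) − t_k = 0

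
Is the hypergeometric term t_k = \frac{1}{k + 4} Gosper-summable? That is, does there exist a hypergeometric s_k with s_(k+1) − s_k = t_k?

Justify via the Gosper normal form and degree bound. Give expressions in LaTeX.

r(k) = (k + 4)/(k + 5) after simplifying.
Factor: A=k + 4; B=k + 5; C=1.
Set up (k + 4)·f(k+1) − (k + 4)·f(k) − (1) = 0.
Degrees (1,1,0) ⇒ d ≤ 0.
Put f(k) = c0: A·f(k+1) − B(k−1)·f(k) − C = -1; need -1 = 0 — inconsistent ⇒ no f, not summable.

No — key equation has no polynomial f.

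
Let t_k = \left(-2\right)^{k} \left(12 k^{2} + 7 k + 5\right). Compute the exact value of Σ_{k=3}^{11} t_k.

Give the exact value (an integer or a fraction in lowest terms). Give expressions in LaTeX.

Σ = -2216160

Step 1: r(k) = 2*(-12*k**2 - 31*k - 24)/(12*k**2 + 7*k + 5).
Normal form (A,B,C) = (-2, 1, k**2 + 7*k/12 + 5/12).
Set up (-2)·f(k+1) − (1)·f(k) − (k**2 + 7*k/12 + 5/12) = 0.
deg f ≤ 2 (via 0,0,2).
Solving with deg f ≤ 2: f(k) = -(4*k**2 - 3*k + 1)/12.
Certificate R = B(k−1)f/C = -(4*k**2 - 3*k + 1)/(12*k**2 + 7*k + 5) gives s_k = (-2)**k*(-4*k**2 + 3*k - 1).
s_(k+1) − s_k = (-2)**k*(12*k**2 + 7*k + 5) = t_k.
Evaluate s at k=12 and k=3: -2215936 and 224; difference -2216160.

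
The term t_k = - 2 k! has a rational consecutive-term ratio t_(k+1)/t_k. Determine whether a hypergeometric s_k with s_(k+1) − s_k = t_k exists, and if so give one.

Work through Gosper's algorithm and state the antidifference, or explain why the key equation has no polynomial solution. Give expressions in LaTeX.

Step 1: r(k) = k + 1.
So A=k + 1 and B=1, with C=1.
Set up (k + 1)·f(k+1) − (1)·f(k) − (1) = 0.
From deg A=1, deg B=0, deg C=0: d=-1.
d = -1 < 0 ⇒ no nonzero polynomial f; not summable.

none — t_k is not Gosper-summable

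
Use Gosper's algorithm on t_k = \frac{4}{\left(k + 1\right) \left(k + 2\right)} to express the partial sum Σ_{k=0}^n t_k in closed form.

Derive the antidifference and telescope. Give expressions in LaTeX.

t_(k+1)/t_k = (k + 1)/(k + 3).
Gosper form: A/B · C(k+1)/C(k) with A=k + 1, B=k + 3, C=1.
Solve (k + 1)·f(k+1) − (k + 2)·f(k) = 1.
From deg A=1, deg B=1, deg C=0: d=1.
Solving with deg f ≤ 1: f(k) = k.
So s_k = (B(k−1)f/C)·t_k = (k*(k + 2))·t_k = 4*k/(k + 1).
s_(k+1) − s_k = 4/(k**2 + 3*k + 2) = t_k.
Σ_(k=0)^n t_k = s_(n+1) − s_(0) = (4*(n + 1)/(n + 2)) − (0), i.e. 4*(n + 1)/(n + 2).

S(n) = \frac{4 \left(n + 1\right)}{n + 2}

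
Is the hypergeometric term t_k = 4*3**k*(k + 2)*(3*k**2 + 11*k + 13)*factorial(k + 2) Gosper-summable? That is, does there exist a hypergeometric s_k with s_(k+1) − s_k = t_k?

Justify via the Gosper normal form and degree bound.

Yes. s_k = 4*3**k*(k**2 + k + 1)*factorial(k + 2).

The ratio is (k + 3)**2*(33*k + 9*(k + 1)**2 + 72)/((k + 2)*(3*k**2 + 11*k + 13)).
A = 3*k + 9, B = 1, C = k**3 + 17*k**2/3 + 35*k/3 + 26/3.
Key eq: (3*k + 9)·f(k+1) = (1)·f(k) + (k**3 + 17*k**2/3 + 35*k/3 + 26/3).
d = 2 from the (1,0,3) case.
Match coefficients ⇒ f(k) = (k**2 + k + 1)/3.
So s_k = (B(k−1)f/C)·t_k = ((k**2 + k + 1)/((k + 2)*(3*k**2 + 11*k + 13)))·t_k = 4*3**k*(k**2 + k + 1)*factorial(k + 2).
Verify: 4*3**k*(k + 2)*(3*k**2 + 11*k + 13)*factorial(k + 2) matches t_k.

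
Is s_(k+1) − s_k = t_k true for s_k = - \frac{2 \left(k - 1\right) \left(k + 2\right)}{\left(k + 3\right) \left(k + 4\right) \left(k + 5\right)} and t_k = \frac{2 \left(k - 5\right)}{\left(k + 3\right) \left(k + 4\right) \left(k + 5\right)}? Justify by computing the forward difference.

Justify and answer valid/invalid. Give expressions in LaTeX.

s_(k+1) = -2*k*(k + 3)/((k + 4)*(k + 5)*(k + 6))
s_(k+1) − s_k = 2*(k**2 - 5*k - 12)/(k**4 + 18*k**3 + 119*k**2 + 342*k + 360)
(s_(k+1) − s_k) − t_k = 12*(3 - k)/(k**4 + 18*k**3 + 119*k**2 + 342*k + 360)

Invalid: residual \frac{12 \left(3 - k\right)}{k^{4} + 18 k^{3} + 119 k^{2} + 342 k + 360} ≠ 0.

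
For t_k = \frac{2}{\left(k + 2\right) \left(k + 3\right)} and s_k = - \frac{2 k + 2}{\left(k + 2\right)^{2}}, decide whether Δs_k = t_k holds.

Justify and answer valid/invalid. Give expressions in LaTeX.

Invalid: residual \frac{2 \left(- 2 k - 5\right)}{k^{4} + 10 k^{3} + 37 k^{2} + 60 k + 36} ≠ 0.

s_(k+1) = 2*(-k - 2)/(k + 3)**2
s_(k+1) − s_k = 2*(k**2 + 3*k + 1)/(k**4 + 10*k**3 + 37*k**2 + 60*k + 36)
(s_(k+1) − s_k) − t_k = 2*(-2*k - 5)/(k**4 + 10*k**3 + 37*k**2 + 60*k + 36)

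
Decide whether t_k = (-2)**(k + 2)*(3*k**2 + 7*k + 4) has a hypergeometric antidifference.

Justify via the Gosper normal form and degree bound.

r(k) = 2*(-3*k**2 - 13*k - 14)/(3*k**2 + 7*k + 4) after simplifying.
Factor: A=-2; B=1; C=k**2 + 7*k/3 + 4/3.
Need (-2)·f(k+1) − (1)·f(k) = k**2 + 7*k/3 + 4/3.
Degrees (0,0,2) ⇒ d ≤ 2.
Coefficient equations give f(k) = -k*(k + 1)/3.
R(k) = B(k−1)·f(k)/C(k) = -k/(3*k + 4); s_k = R·t_k = (-2)**(k + 2)*k*(-k - 1).
Δs = (-2)**(k + 2)*(k + 1)*(3*k + 4), as required.

Yes. s_k = (-2)**(k + 2)*k*(-k - 1).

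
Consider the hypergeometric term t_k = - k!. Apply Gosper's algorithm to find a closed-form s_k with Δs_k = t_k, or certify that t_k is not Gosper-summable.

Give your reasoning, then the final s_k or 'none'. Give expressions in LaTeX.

Step 1: r(k) = k + 1.
Factor: A=k + 1; B=1; C=1.
Need (k + 1)·f(k+1) − (1)·f(k) = 1.
deg f ≤ -1 (via 1,0,0).
Bound -1 < 0, so the key equation has no polynomial solution.

not Gosper-summable; s_k does not exist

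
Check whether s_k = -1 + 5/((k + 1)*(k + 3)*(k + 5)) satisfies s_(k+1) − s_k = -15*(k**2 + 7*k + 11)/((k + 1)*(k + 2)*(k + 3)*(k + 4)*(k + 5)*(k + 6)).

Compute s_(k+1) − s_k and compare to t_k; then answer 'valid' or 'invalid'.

Valid: the claim telescopes to t_k.

s_(k+1) = -1 + 5/((k + 2)*(k + 4)*(k + 6))
s_(k+1) − s_k = 5/((k + 2)*(k + 4)*(k + 6)) - 5/((k + 1)*(k + 3)*(k + 5))
(s_(k+1) − s_k) − t_k = 0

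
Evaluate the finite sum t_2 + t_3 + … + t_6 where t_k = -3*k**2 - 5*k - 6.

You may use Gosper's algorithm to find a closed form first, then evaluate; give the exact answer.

Σ = -400

The ratio is (3*k**2 + 11*k + 14)/(3*k**2 + 5*k + 6).
Gosper form: A/B · C(k+1)/C(k) with A=1, B=1, C=k**2 + 5*k/3 + 2.
Set up (1)·f(k+1) − (1)·f(k) − (k**2 + 5*k/3 + 2) = 0.
deg f ≤ 3 (via 0,0,2).
Solve for f: f(k) = k*(k**2 + k + 4)/3 (degree 3 ≤ 3).
Then R = B(k−1)f/C = k*(k**2 + k + 4)/(3*k**2 + 5*k + 6), so s_k = R(k)·t_k = k*(-k**2 - k - 4).
Δs = -3*k**2 - 5*k - 6, as required.
Telescoping: Σ = s_(7) − s_(2) = -420 − (-20) = -400.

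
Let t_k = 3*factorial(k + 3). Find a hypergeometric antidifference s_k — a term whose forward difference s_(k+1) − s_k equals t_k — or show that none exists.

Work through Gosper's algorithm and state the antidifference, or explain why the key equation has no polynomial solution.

not Gosper-summable; s_k does not exist

r(k) = k + 4 after simplifying.
Gosper form: A/B · C(k+1)/C(k) with A=k + 4, B=1, C=1.
Need (k + 4)·f(k+1) − (1)·f(k) = 1.
From deg A=1, deg B=0, deg C=0: d=-1.
deg f ≤ -1 is impossible — no certificate.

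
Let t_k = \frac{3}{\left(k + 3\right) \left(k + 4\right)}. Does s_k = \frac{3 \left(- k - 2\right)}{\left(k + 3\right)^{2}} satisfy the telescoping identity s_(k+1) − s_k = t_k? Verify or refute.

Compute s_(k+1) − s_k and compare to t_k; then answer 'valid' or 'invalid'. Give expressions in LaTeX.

s_(k+1) = 3*(-k - 3)/(k + 4)**2
s_(k+1) − s_k = 3*(k**2 + 5*k + 5)/(k**4 + 14*k**3 + 73*k**2 + 168*k + 144)
(s_(k+1) − s_k) − t_k = 3*(-2*k - 7)/(k**4 + 14*k**3 + 73*k**2 + 168*k + 144)

Invalid: residual \frac{3 \left(- 2 k - 7\right)}{k^{4} + 14 k^{3} + 73 k^{2} + 168 k + 144} ≠ 0.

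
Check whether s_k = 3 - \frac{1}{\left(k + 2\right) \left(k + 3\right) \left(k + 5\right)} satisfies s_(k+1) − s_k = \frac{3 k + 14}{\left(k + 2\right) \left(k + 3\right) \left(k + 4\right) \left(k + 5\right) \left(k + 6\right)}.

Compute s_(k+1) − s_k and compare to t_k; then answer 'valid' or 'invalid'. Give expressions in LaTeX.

valid (s_(k+1) − s_k reduces to t_k)

s_(k+1) = 3 - 1/((k + 3)*(k + 4)*(k + 6))
s_(k+1) − s_k = (3*k + 14)/(k**5 + 20*k**4 + 155*k**3 + 580*k**2 + 1044*k + 720)
(s_(k+1) − s_k) − t_k = 0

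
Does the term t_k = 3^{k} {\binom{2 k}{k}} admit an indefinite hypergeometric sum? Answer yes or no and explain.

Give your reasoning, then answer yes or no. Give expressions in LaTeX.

No — negative degree bound, so no certificate f.

t_(k+1)/t_k = 6*(2*k + 1)/(k + 1).
A = 12*k + 6, B = k + 1, C = 1.
Solve (12*k + 6)·f(k+1) − (k)·f(k) = 1.
From deg A=1, deg B=1, deg C=0: d=-1.
Negative degree bound (-1): no f exists, t_k not Gosper-summable.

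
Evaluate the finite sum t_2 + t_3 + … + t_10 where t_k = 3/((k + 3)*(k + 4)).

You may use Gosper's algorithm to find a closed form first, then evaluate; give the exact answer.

Compute t_(k+1)/t_k: get (k + 3)/(k + 5).
Factor: A=k + 3; B=k + 5; C=1.
Key eq: (k + 3)·f(k+1) = (k + 4)·f(k) + (1).
d = 1 from the (1,1,0) case.
Solve for f: f(k) = k/3 (degree 1 ≤ 1).
Certificate R = B(k−1)f/C = k*(k + 4)/3 gives s_k = k/(k + 3).
Check: Δs_k = 3/(k**2 + 7*k + 12). ✓
Telescoping: Σ = s_(11) − s_(2) = 11/14 − (2/5) = 27/70.

Σ = 27/70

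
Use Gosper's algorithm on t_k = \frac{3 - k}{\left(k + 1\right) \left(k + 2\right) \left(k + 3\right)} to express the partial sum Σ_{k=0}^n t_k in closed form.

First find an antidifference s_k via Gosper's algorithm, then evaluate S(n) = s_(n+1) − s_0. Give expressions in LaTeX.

Compute t_(k+1)/t_k: get (k - 2)*(k + 1)/((k - 3)*(k + 4)).
Factor: A=k + 1; B=k + 4; C=k - 3.
f must satisfy (k + 1)·f(k+1) − (k + 3)·f(k) = k - 3.
Degrees (1,1,1) ⇒ d ≤ 2.
A polynomial solution: f(k) = -k*(k + 5)/2.
So s_k = (B(k−1)f/C)·t_k = (-k*(k + 3)*(k + 5)/(2*(k - 3)))·t_k = k*(k + 5)/(2*(k + 1)*(k + 2)).
Verify: (3 - k)/(k**3 + 6*k**2 + 11*k + 6) matches t_k.
Evaluate: s_(n+1) = (n**2 + 7*n + 6)/(2*(n**2 + 5*n + 6)); subtract s_(0) = 0 ⇒ S(n) = (n**2 + 7*n + 6)/(2*(n**2 + 5*n + 6)).

S(n) = \frac{n^{2} + 7 n + 6}{2 \left(n^{2} + 5 n + 6\right)}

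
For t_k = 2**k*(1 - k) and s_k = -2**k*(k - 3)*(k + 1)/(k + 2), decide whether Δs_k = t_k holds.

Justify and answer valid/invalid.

Invalid: residual 2**k*(k**2 + 1)/(k**2 + 5*k + 6) ≠ 0.

s_(k+1) = 2**(k + 1)*(4 - k**2)/(k + 3)
s_(k+1) − s_k = 2**k*(-k**3 - 3*k**2 - k + 7)/(k**2 + 5*k + 6)
(s_(k+1) − s_k) − t_k = 2**k*(k**2 + 1)/(k**2 + 5*k + 6)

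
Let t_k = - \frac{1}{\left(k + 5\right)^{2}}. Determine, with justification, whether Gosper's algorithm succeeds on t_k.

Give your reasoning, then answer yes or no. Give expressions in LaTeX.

No — key equation has no polynomial f.

t_(k+1)/t_k = (k + 5)**2/(k + 6)**2.
Take A(k)=k**2 + 10*k + 25, B(k)=k**2 + 12*k + 36, C(k)=1.
Set up (k**2 + 10*k + 25)·f(k+1) − (k**2 + 10*k + 25)·f(k) − (1) = 0.
deg f ≤ 0 (via 2,2,0).
Put f(k) = c0: A·f(k+1) − B(k−1)·f(k) − C = -1; need -1 = 0 — inconsistent ⇒ no f, not summable.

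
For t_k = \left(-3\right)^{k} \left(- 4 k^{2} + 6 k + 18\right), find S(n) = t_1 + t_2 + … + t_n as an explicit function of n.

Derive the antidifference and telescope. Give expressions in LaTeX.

r(k) = 3*(-2*k**2 - k + 10)/(2*k**2 - 3*k - 9) after simplifying.
Normal form (A,B,C) = (-3, 1, k**2 - 3*k/2 - 9/2).
Need (-3)·f(k+1) − (1)·f(k) = k**2 - 3*k/2 - 9/2.
d = 2 from the (0,0,2) case.
Match coefficients ⇒ f(k) = -(k**2 - 3*k - 3)/4.
Then R = B(k−1)f/C = -(k**2 - 3*k - 3)/(2*(k - 3)*(2*k + 3)), so s_k = R(k)·t_k = (-3)**k*(k**2 - 3*k - 3).
Verify: (-3)**k*(-4*k**2 + 6*k + 18) matches t_k.
Evaluate: s_(n+1) = (-3)**(n + 1)*(n**2 - n - 5); subtract s_(1) = 15 ⇒ S(n) = -3*(-3)**n*n**2 + 3*(-3)**n*n + 15*(-3)**n - 15.

S(n) = - 3 \left(-3\right)^{n} n^{2} + 3 \left(-3\right)^{n} n + 15 \left(-3\right)^{n} - 15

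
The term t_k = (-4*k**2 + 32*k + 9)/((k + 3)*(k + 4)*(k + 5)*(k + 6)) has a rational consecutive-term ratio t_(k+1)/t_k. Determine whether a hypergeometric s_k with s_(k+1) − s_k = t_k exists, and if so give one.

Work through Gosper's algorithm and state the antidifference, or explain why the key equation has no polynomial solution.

Ratio r(k) = (k + 3)*(32*k - 4*(k + 1)**2 + 41)/((k + 7)*(-4*k**2 + 32*k + 9)).
Gosper form: A/B · C(k+1)/C(k) with A=k + 3, B=k + 7, C=k**2 - 8*k - 9/4.
Key eq: (k + 3)·f(k+1) = (k + 6)·f(k) + (k**2 - 8*k - 9/4).
Bound: deg f ≤ 3.
Match coefficients ⇒ f(k) = -k*(k**2 + 252*k - 73)/240.
R(k) = B(k−1)·f(k)/C(k) = -k*(k + 6)*(k**2 + 252*k - 73)/(60*(4*k**2 - 32*k - 9)); s_k = R·t_k = k*(k**2 + 252*k - 73)/(60*(k + 3)*(k + 4)*(k + 5)).
Check: Δs_k = (-4*k**2 + 32*k + 9)/(k**4 + 18*k**3 + 119*k**2 + 342*k + 360). ✓

s_k = k*(k**2 + 252*k - 73)/(60*(k + 3)*(k + 4)*(k + 5))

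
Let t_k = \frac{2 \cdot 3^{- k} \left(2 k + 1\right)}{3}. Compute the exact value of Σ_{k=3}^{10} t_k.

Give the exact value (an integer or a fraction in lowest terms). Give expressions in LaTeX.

Σ = 17488/59049

t_(k+1)/t_k = (2*k + 3)/(3*(2*k + 1)).
Gosper form: A/B · C(k+1)/C(k) with A=1/3, B=1, C=k + 1/2.
Need (1/3)·f(k+1) − (1)·f(k) = k + 1/2.
From deg A=0, deg B=0, deg C=1: d=1.
Match coefficients ⇒ f(k) = -3*(k + 1)/2.
Then R = B(k−1)f/C = -3*(k + 1)/(2*k + 1), so s_k = R(k)·t_k = 2*(-k - 1)/3**k.
Check: Δs_k = 2*(2*k + 1)/(3*3**k). ✓
Evaluate s at k=11 and k=3: -8/59049 and -8/27; difference 17488/59049.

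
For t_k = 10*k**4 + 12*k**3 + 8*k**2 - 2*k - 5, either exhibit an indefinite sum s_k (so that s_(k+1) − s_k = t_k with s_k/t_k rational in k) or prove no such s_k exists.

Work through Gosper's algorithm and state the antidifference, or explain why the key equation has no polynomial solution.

Compute t_(k+1)/t_k: get (10*k**4 + 52*k**3 + 104*k**2 + 90*k + 23)/(10*k**4 + 12*k**3 + 8*k**2 - 2*k - 5).
So A=1 and B=1, with C=k**4 + 6*k**3/5 + 4*k**2/5 - k/5 - 1/2.
Set up (1)·f(k+1) − (1)·f(k) − (k**4 + 6*k**3/5 + 4*k**2/5 - k/5 - 1/2) = 0.
From deg A=0, deg B=0, deg C=4: d=5.
Match coefficients ⇒ f(k) = k*(2*k**4 - 2*k**3 - 2*k - 3)/10.
Then R = B(k−1)f/C = k*(2*k**4 - 2*k**3 - 2*k - 3)/(10*k**4 + 12*k**3 + 8*k**2 - 2*k - 5), so s_k = R(k)·t_k = k*(2*k**4 - 2*k**3 - 2*k - 3).
Check: Δs_k = 10*k**4 + 12*k**3 + 8*k**2 - 2*k - 5. ✓

s_k = k*(2*k**4 - 2*k**3 - 2*k - 3)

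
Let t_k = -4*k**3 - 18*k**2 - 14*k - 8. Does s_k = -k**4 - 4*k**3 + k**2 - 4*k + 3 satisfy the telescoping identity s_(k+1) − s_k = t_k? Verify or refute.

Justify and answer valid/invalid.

Valid: the claim telescopes to t_k.

s_(k+1) = -k**4 - 8*k**3 - 17*k**2 - 18*k - 5
s_(k+1) − s_k = -4*k**3 - 18*k**2 - 14*k - 8
(s_(k+1) − s_k) − t_k = 0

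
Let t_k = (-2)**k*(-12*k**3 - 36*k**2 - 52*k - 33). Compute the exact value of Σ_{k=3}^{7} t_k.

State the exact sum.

Σ = 600056

Ratio r(k) = 2*(-12*k**3 - 72*k**2 - 160*k - 133)/(12*k**3 + 36*k**2 + 52*k + 33).
So A=-2 and B=1, with C=k**3 + 3*k**2 + 13*k/3 + 11/4.
Key eq: (-2)·f(k+1) = (1)·f(k) + (k**3 + 3*k**2 + 13*k/3 + 11/4).
d = 3 from the (0,0,3) case.
Match coefficients ⇒ f(k) = -(4*k**3 + 4*k**2 + 4*k + 3)/12.
Then R = B(k−1)f/C = -(4*k**3 + 4*k**2 + 4*k + 3)/(12*k**3 + 36*k**2 + 52*k + 33), so s_k = R(k)·t_k = (-2)**k*(4*k**3 + 4*k**2 + 4*k + 3).
Δs = (-2)**k*(-12*k**3 - 36*k**2 - 52*k - 33), as required.
Sum = s_(8) − s_(3); s_(8) = 598784, s_(3) = -1272 ⇒ 600056.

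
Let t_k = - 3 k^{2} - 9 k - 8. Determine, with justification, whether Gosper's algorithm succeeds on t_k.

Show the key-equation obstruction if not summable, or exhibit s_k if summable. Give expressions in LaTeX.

Yes. s_k = k \left(- k^{2} - 3 k - 4\right).

The ratio is (3*k**2 + 15*k + 20)/(3*k**2 + 9*k + 8).
Normal form (A,B,C) = (1, 1, k**2 + 3*k + 8/3).
Set up (1)·f(k+1) − (1)·f(k) − (k**2 + 3*k + 8/3) = 0.
Degrees (0,0,2) ⇒ d ≤ 3.
Coefficient equations give f(k) = k*(k**2 + 3*k + 4)/3.
So s_k = (B(k−1)f/C)·t_k = (k*(k**2 + 3*k + 4)/(3*k**2 + 9*k + 8))·t_k = k*(-k**2 - 3*k - 4).
Verify: -3*k**2 - 9*k - 8 matches t_k.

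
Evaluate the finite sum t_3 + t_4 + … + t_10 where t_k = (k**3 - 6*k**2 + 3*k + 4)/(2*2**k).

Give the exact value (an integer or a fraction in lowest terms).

Ratio r(k) = (k**3 - 3*k**2 - 6*k + 2)/(2*(k**3 - 6*k**2 + 3*k + 4)).
Factor: A=1/2; B=1; C=k**3 - 6*k**2 + 3*k + 4.
Key eq: (1/2)·f(k+1) = (1)·f(k) + (k**3 - 6*k**2 + 3*k + 4).
deg f ≤ 3 (via 0,0,3).
Match coefficients ⇒ f(k) = -2*(k - 1)*(k**2 - 2*k - 2).
Get s_k = R·t_k = (-k**3 + 3*k**2 - 2)/2**k with R(k) = B(k−1)f(k)/C(k) = -2*(k - 1)*(k**2 - 2*k - 2)/(k**3 - 6*k**2 + 3*k + 4).
Verify: (k**3 - 6*k**2 + 3*k + 4)/(2*2**k) matches t_k.
Sum = s_(11) − s_(3); s_(11) = -485/1024, s_(3) = -1/4 ⇒ -229/1024.

Σ = -229/1024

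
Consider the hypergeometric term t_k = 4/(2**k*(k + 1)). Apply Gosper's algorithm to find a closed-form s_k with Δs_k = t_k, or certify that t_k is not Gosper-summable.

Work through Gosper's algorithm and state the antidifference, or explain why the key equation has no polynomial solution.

not Gosper-summable; s_k does not exist

t_(k+1)/t_k = (k + 1)/(2*(k + 2)).
Take A(k)=k/2 + 1/2, B(k)=k + 2, C(k)=1.
Need (k/2 + 1/2)·f(k+1) − (k + 1)·f(k) = 1.
Bound: deg f ≤ -1.
deg f ≤ -1 is impossible — no certificate.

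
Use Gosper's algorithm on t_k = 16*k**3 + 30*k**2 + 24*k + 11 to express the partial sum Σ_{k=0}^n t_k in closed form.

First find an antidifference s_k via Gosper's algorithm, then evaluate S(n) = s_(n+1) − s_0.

S(n) = 4*n**4 + 18*n**3 + 31*n**2 + 28*n + 11

Ratio r(k) = (16*k**3 + 78*k**2 + 132*k + 81)/(16*k**3 + 30*k**2 + 24*k + 11).
Factor: A=1; B=1; C=k**3 + 15*k**2/8 + 3*k/2 + 11/16.
Key eq: (1)·f(k+1) = (1)·f(k) + (k**3 + 15*k**2/8 + 3*k/2 + 11/16).
d = 4 from the (0,0,3) case.
Solving with deg f ≤ 4: f(k) = k*(4*k**3 + 2*k**2 + k + 4)/16.
Certificate R = B(k−1)f/C = k*(4*k**3 + 2*k**2 + k + 4)/(16*k**3 + 30*k**2 + 24*k + 11) gives s_k = k*(4*k**3 + 2*k**2 + k + 4).
s_(k+1) − s_k = 16*k**3 + 30*k**2 + 24*k + 11 = t_k.
s_(n+1) = 4*n**4 + 18*n**3 + 31*n**2 + 28*n + 11 and s_(0) = 0, so S(n) = 4*n**4 + 18*n**3 + 31*n**2 + 28*n + 11.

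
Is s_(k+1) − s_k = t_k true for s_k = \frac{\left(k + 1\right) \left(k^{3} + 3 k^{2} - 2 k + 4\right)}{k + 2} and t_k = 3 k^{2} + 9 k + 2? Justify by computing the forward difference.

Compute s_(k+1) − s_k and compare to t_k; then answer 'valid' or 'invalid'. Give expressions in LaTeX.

s_(k+1) = (k**4 + 8*k**3 + 19*k**2 + 20*k + 12)/(k + 3)
s_(k+1) − s_k = (3*k**4 + 22*k**3 + 53*k**2 + 42*k + 12)/(k**2 + 5*k + 6)
(s_(k+1) − s_k) − t_k = 2*k*(-k**2 - 6*k - 11)/(k**2 + 5*k + 6)

Invalid: residual \frac{2 k \left(- k^{2} - 6 k - 11\right)}{k^{2} + 5 k + 6} ≠ 0.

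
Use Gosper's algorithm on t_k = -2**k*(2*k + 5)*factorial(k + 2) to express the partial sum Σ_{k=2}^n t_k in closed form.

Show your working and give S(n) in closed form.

S(n) = -2*2**n*factorial(n + 3) + 96

The ratio is 2*(k + 3)*(2*k + 7)/(2*k + 5).
Take A(k)=2*k + 6, B(k)=1, C(k)=k + 5/2.
Need (2*k + 6)·f(k+1) − (1)·f(k) = k + 5/2.
From deg A=1, deg B=0, deg C=1: d=0.
Solving with deg f ≤ 0: f(k) = 1/2.
R(k) = B(k−1)·f(k)/C(k) = 1/(2*k + 5); s_k = R·t_k = -2**k*factorial(k + 2).
Δs = -2**k*(2*k + 5)*factorial(k + 2), as required.
Σ_(k=2)^n t_k = s_(n+1) − s_(2) = (-2**(n + 1)*factorial(n + 3)) − (-96), i.e. -2*2**n*factorial(n + 3) + 96.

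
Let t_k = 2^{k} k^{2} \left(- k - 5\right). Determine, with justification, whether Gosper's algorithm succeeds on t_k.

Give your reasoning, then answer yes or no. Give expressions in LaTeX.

Yes. s_k = 2^{k} \left(- k^{3} + k^{2} + 2 k - 4\right).

The ratio is 2*(k + 1)**2*(k + 6)/(k**2*(k + 5)).
Take A(k)=2, B(k)=1, C(k)=k**3 + 5*k**2.
Need (2)·f(k+1) − (1)·f(k) = k**3 + 5*k**2.
deg f ≤ 3 (via 0,0,3).
Match coefficients ⇒ f(k) = k**3 - k**2 - 2*k + 4.
R(k) = B(k−1)·f(k)/C(k) = (k**3 - k**2 - 2*k + 4)/(k**2*(k + 5)); s_k = R·t_k = 2**k*(-k**3 + k**2 + 2*k - 4).
s_(k+1) − s_k = 2**k*k**2*(-k - 5) = t_k.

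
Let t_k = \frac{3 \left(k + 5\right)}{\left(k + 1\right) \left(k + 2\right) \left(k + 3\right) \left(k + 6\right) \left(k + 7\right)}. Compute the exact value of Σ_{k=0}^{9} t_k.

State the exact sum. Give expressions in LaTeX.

Σ = 175/2112

Compute t_(k+1)/t_k: get (k + 1)*(k + 6)**2/((k + 4)*(k + 5)*(k + 8)).
So A=k + 1 and B=k + 8, with C=k**3 + 14*k**2 + 65*k + 100.
f must satisfy (k + 1)·f(k+1) − (k + 7)·f(k) = k**3 + 14*k**2 + 65*k + 100.
d = 6 from the (1,1,3) case.
Solving with deg f ≤ 6: f(k) = k*(k + 3)*(k + 4)**2*(k + 5)**2/36.
Certificate R = B(k−1)f/C = k*(k + 3)*(k + 4)*(k + 7)/36 gives s_k = k*(k**2 + 9*k + 20)/(12*(k**3 + 9*k**2 + 20*k + 12)).
Check: Δs_k = 3*(k + 5)/(k**5 + 19*k**4 + 131*k**3 + 401*k**2 + 540*k + 252). ✓
Σ_(k=0)^(9) t_k = s_(10) − s_(0) = 175/2112 − (0) = 175/2112.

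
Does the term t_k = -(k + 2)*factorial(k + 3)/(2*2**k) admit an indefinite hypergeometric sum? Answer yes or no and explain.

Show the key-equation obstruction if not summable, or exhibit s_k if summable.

Yes. s_k = -factorial(k + 3)/2**k.

The ratio is (k + 3)*(k + 4)/(2*(k + 2)).
So A=k/2 + 2 and B=1, with C=k + 2.
Need (k/2 + 2)·f(k+1) − (1)·f(k) = k + 2.
Degrees (1,0,1) ⇒ d ≤ 0.
Coefficient equations give f(k) = 2.
Get s_k = R·t_k = -factorial(k + 3)/2**k with R(k) = B(k−1)f(k)/C(k) = 2/(k + 2).
Check: Δs_k = -(k + 2)*factorial(k + 3)/(2*2**k). ✓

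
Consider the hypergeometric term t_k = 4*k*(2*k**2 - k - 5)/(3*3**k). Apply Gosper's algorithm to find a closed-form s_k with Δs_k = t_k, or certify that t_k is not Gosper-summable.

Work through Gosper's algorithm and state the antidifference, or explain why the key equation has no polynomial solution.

t_(k+1)/t_k = (k + 1)*(k - 2*(k + 1)**2 + 6)/(3*k*(-2*k**2 + k + 5)).
So A=1/3 and B=1, with C=k**3 - k**2/2 - 5*k/2.
Set up (1/3)·f(k+1) − (1)·f(k) − (k**3 - k**2/2 - 5*k/2) = 0.
Bound: deg f ≤ 3.
Match coefficients ⇒ f(k) = -3*(k**3 + k**2 + 1)/2.
R(k) = B(k−1)·f(k)/C(k) = -3*(k**3 + k**2 + 1)/(k*(2*k**2 - k - 5)); s_k = R·t_k = -(4*k**3 + 4*k**2 + 4)/3**k.
Δs = 4*k*(2*k**2 - k - 5)/(3*3**k), as required.

s_k = -(4*k**3 + 4*k**2 + 4)/3**k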